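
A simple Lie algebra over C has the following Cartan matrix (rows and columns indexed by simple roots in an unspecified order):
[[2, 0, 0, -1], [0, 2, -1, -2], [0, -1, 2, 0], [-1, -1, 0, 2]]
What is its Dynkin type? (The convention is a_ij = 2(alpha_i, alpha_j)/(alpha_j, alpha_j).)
type F_4

The matrix has rank 4 with 2's on the diagonal. Reading the off-diagonal entries as Dynkin edges (a single edge where a_ij = a_ji = -1; a double or triple edge where a_ij * a_ji = 2 or 3), the diagram is a chain of 4 nodes with a double edge between the middle two (F_4). One simple-root ordering that puts it in standard form is (alpha_3, alpha_2, alpha_4, alpha_1). So the algebra is type F_4.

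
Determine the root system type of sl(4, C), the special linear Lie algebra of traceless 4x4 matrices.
This is sl(4), which has dimension 4^2 - 1 = 15 and rank 4 - 1 = 3 (a Cartan subalgebra is the diagonal traceless matrices). In the classification of classical Lie algebras, the special linear algebra sl(n+1) has type A_n; here n = 3, so the Dynkin diagram is a chain of 3 nodes with single edges (A_3). Hence the type is A_3.

type A_3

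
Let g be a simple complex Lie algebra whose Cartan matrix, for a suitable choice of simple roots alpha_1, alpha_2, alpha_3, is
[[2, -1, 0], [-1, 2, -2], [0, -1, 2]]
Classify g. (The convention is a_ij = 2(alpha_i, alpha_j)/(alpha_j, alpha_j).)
The matrix has rank 3 with 2's on the diagonal. Reading the off-diagonal entries as Dynkin edges (a single edge where a_ij = a_ji = -1; a double or triple edge where a_ij * a_ji = 2 or 3), the diagram is a chain of 3 nodes with a double edge at one end; the terminal node there is the unique short simple root (B_3). One simple-root ordering that puts it in standard form is (alpha_1, alpha_2, alpha_3). So the algebra is type B_3, i.e. so(7).

type B_3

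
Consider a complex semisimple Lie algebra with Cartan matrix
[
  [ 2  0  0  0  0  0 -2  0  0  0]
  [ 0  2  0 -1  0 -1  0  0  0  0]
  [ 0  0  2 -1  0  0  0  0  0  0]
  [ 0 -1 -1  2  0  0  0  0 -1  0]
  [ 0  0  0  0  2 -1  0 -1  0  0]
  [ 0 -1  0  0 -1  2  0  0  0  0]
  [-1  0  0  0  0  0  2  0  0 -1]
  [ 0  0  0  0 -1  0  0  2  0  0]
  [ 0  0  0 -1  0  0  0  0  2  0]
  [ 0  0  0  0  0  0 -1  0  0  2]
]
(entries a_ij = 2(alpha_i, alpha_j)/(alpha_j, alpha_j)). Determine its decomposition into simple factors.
The diagram associated to this matrix has two connected components: the simple roots {alpha_1, alpha_7, alpha_10} form a chain of 3 nodes with a double edge at one end; the terminal node there is the unique long simple root (C_3), and {alpha_2, alpha_3, alpha_4, alpha_5, alpha_6, alpha_8, alpha_9} form a chain of 5 nodes with a fork of two nodes at one end (D_7). A semisimple Lie algebra decomposes uniquely as the direct sum of simple ideals, one per connected component of its Dynkin diagram, so g ≅ C_3 ⊕ D_7 (dimension 21 + 91 = 112).

type C_3 ⊕ type D_7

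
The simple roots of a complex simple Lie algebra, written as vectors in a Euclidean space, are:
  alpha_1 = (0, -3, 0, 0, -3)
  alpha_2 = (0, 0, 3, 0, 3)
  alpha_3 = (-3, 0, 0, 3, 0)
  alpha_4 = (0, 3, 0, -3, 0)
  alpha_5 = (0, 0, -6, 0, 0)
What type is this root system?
Compute the Cartan integers a_ij = 2(alpha_i, alpha_j)/(alpha_j, alpha_j); the resulting 5x5 Cartan matrix is
[[2, -1, 0, -1, 0], [-1, 2, 0, 0, -1], [0, 0, 2, -1, 0], [-1, 0, -1, 2, 0], [0, -2, 0, 0, 2]].
The roots have two lengths (squared-length ratio 2:1); the short ones are alpha_{1,2,3,4}. The associated Dynkin diagram is a chain of 5 nodes with a double edge at one end; the terminal node there is the unique long simple root (C_5), so the type is C_5 (the algebra sp(10)).

C_5 (sp(10))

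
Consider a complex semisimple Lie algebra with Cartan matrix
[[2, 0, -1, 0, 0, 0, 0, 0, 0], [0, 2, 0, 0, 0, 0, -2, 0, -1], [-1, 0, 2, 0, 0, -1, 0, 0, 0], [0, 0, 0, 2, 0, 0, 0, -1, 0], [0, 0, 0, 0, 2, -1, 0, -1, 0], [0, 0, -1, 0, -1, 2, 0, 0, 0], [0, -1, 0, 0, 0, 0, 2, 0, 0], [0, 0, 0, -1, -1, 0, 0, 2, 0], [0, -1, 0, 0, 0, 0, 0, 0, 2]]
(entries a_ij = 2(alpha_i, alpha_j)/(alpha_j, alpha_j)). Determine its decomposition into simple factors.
A6 + B3

The diagram associated to this matrix has two connected components: the simple roots {alpha_1, alpha_3, alpha_4, alpha_5, alpha_6, alpha_8} form a chain of 6 nodes with single edges (A_6), and {alpha_2, alpha_7, alpha_9} form a chain of 3 nodes with a double edge at one end; the terminal node there is the unique short simple root (B_3). A semisimple Lie algebra decomposes uniquely as the direct sum of simple ideals, one per connected component of its Dynkin diagram, so g ≅ A_6 ⊕ B_3 (dimension 48 + 21 = 69).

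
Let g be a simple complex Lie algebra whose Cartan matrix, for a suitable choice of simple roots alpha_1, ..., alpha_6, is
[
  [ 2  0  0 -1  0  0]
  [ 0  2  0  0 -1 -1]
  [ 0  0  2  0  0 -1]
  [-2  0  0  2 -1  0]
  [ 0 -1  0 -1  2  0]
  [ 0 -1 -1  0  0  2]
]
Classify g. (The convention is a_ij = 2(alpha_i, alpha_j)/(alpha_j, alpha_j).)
The matrix has rank 6 with 2's on the diagonal. Reading the off-diagonal entries as Dynkin edges (a single edge where a_ij = a_ji = -1; a double or triple edge where a_ij * a_ji = 2 or 3), the diagram is a chain of 6 nodes with a double edge at one end; the terminal node there is the unique short simple root (B_6). One simple-root ordering that puts it in standard form is (alpha_3, alpha_6, alpha_2, alpha_5, alpha_4, alpha_1). So the algebra is type B_6, i.e. so(13).

type B_6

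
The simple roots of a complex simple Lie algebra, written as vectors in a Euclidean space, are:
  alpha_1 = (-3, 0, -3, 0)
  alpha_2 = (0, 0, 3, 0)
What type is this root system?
type B_2

Compute the Cartan integers a_ij = 2(alpha_i, alpha_j)/(alpha_j, alpha_j); the resulting 2x2 Cartan matrix is
[[2, -2], [-1, 2]].
The roots have two lengths (squared-length ratio 2:1); the short ones are alpha_{2}. The associated Dynkin diagram is a chain of 2 nodes with a double edge at one end; the terminal node there is the unique short simple root (B_2), so the type is B_2 (the algebra so(5)).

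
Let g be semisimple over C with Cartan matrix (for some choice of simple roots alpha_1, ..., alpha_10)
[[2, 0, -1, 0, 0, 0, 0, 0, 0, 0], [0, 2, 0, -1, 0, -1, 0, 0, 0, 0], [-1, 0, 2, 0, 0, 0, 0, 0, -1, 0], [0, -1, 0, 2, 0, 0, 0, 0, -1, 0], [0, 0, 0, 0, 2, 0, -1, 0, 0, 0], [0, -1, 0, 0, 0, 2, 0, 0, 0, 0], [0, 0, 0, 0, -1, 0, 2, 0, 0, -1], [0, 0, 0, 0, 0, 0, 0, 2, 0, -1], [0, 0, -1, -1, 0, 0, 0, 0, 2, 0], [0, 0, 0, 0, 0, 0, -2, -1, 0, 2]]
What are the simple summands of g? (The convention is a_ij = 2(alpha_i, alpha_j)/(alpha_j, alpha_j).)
The diagram associated to this matrix has two connected components: the simple roots {alpha_1, alpha_2, alpha_3, alpha_4, alpha_6, alpha_9} form a chain of 6 nodes with single edges (A_6), and {alpha_5, alpha_7, alpha_8, alpha_10} form a chain of 4 nodes with a double edge between the middle two (F_4). A semisimple Lie algebra decomposes uniquely as the direct sum of simple ideals, one per connected component of its Dynkin diagram, so g ≅ A_6 ⊕ F_4 (dimension 48 + 52 = 100).

A6 ⊕ F4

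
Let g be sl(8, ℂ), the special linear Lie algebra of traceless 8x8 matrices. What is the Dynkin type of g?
A_7

This is sl(8), which has dimension 8^2 - 1 = 63 and rank 8 - 1 = 7 (a Cartan subalgebra is the diagonal traceless matrices). In the classification of classical Lie algebras, the special linear algebra sl(n+1) has type A_n; here n = 7, so the Dynkin diagram is a chain of 7 nodes with single edges (A_7). Hence the type is A_7.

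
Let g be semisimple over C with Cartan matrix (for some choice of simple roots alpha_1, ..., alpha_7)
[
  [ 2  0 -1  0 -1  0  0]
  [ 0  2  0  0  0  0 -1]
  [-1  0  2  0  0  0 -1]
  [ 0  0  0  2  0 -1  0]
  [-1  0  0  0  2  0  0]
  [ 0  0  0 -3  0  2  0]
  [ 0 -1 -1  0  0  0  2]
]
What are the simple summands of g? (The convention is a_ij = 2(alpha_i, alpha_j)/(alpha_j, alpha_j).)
A_5 (sl(6)) ⊕ G_2

The diagram associated to this matrix has two connected components: the simple roots {alpha_1, alpha_2, alpha_3, alpha_5, alpha_7} form a chain of 5 nodes with single edges (A_5), and {alpha_4, alpha_6} form two nodes joined by a triple edge (G_2). A semisimple Lie algebra decomposes uniquely as the direct sum of simple ideals, one per connected component of its Dynkin diagram, so g ≅ A_5 ⊕ G_2 (dimension 35 + 14 = 49).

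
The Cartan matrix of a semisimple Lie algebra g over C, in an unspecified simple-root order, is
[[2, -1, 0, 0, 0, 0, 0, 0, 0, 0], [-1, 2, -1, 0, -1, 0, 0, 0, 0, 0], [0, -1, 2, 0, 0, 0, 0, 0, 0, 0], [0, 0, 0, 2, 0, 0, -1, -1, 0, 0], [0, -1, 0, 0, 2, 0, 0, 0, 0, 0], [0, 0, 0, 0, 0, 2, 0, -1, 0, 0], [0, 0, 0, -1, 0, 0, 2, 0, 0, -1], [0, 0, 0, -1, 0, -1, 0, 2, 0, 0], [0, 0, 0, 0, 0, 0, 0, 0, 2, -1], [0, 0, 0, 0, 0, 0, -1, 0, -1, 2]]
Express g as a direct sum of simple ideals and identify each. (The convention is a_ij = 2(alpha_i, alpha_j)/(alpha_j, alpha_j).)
The diagram associated to this matrix has two connected components: the simple roots {alpha_4, alpha_6, alpha_7, alpha_8, alpha_9, alpha_10} form a chain of 6 nodes with single edges (A_6), and {alpha_1, alpha_2, alpha_3, alpha_5} form a chain of 2 nodes with a fork of two nodes at one end (D_4). A semisimple Lie algebra decomposes uniquely as the direct sum of simple ideals, one per connected component of its Dynkin diagram, so g ≅ A_6 ⊕ D_4 (dimension 48 + 28 = 76).

A_6 (sl(7)) + D_4 (so(8))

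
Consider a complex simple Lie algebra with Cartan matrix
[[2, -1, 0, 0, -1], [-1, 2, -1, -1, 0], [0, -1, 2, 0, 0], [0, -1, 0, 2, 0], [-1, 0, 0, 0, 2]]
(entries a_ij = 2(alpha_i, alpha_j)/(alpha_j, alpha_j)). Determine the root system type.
D_5

The matrix has rank 5 with 2's on the diagonal. Reading the off-diagonal entries as Dynkin edges (a single edge where a_ij = a_ji = -1; a double or triple edge where a_ij * a_ji = 2 or 3), the diagram is a chain of 3 nodes with a fork of two nodes at one end (D_5). One simple-root ordering that puts it in standard form is (alpha_5, alpha_1, alpha_2, alpha_4, alpha_3). So the algebra is type D_5, i.e. so(10).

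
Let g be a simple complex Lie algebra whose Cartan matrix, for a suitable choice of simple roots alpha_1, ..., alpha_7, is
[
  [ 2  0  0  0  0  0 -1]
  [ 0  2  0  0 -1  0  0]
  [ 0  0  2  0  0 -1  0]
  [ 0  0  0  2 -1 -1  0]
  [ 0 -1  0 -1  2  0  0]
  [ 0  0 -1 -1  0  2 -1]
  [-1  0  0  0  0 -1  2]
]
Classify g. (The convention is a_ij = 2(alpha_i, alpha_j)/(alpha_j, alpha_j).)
E_7

The matrix has rank 7 with 2's on the diagonal. Reading the off-diagonal entries as Dynkin edges (a single edge where a_ij = a_ji = -1; a double or triple edge where a_ij * a_ji = 2 or 3), the diagram is a chain of 6 nodes with one extra node attached to the third node from one end (E_7). One simple-root ordering that puts it in standard form is (alpha_1, alpha_3, alpha_7, alpha_6, alpha_4, alpha_5, alpha_2). So the algebra is type E_7.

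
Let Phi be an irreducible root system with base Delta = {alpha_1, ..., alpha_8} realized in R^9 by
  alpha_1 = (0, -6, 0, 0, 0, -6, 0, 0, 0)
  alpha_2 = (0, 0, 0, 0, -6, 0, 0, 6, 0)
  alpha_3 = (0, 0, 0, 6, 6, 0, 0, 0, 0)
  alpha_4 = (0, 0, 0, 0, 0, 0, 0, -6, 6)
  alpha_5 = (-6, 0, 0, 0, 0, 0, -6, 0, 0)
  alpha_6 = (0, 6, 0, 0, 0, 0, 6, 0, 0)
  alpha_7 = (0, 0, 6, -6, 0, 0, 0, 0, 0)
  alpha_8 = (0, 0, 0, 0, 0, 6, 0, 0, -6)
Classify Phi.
A_8 (sl(9))

Compute the Cartan integers a_ij = 2(alpha_i, alpha_j)/(alpha_j, alpha_j); the resulting 8x8 Cartan matrix is
[[2, 0, 0, 0, 0, -1, 0, -1], [0, 2, -1, -1, 0, 0, 0, 0], [0, -1, 2, 0, 0, 0, -1, 0], [0, -1, 0, 2, 0, 0, 0, -1], [0, 0, 0, 0, 2, -1, 0, 0], [-1, 0, 0, 0, -1, 2, 0, 0], [0, 0, -1, 0, 0, 0, 2, 0], [-1, 0, 0, -1, 0, 0, 0, 2]].
All simple roots have the same length, so the diagram is simply laced. The associated Dynkin diagram is a chain of 8 nodes with single edges (A_8), so the type is A_8 (the algebra sl(9)).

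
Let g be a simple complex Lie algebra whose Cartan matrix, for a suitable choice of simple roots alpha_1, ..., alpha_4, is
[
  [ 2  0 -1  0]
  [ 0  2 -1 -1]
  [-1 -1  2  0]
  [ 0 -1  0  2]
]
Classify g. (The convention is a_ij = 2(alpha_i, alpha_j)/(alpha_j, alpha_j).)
A_4 (sl(5))

The matrix has rank 4 with 2's on the diagonal. Reading the off-diagonal entries as Dynkin edges (a single edge where a_ij = a_ji = -1; a double or triple edge where a_ij * a_ji = 2 or 3), the diagram is a chain of 4 nodes with single edges (A_4). One simple-root ordering that puts it in standard form is (alpha_1, alpha_3, alpha_2, alpha_4). So the algebra is type A_4, i.e. sl(5).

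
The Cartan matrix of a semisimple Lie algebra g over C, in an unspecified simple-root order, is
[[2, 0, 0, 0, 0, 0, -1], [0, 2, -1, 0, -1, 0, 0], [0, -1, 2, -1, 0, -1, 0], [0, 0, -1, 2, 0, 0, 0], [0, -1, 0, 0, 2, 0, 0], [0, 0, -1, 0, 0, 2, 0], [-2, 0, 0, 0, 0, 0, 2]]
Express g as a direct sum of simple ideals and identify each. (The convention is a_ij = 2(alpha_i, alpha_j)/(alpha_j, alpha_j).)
B2 ⊕ D5

The diagram associated to this matrix has two connected components: the simple roots {alpha_1, alpha_7} form a chain of 2 nodes with a double edge at one end; the terminal node there is the unique short simple root (B_2), and {alpha_2, alpha_3, alpha_4, alpha_5, alpha_6} form a chain of 3 nodes with a fork of two nodes at one end (D_5). A semisimple Lie algebra decomposes uniquely as the direct sum of simple ideals, one per connected component of its Dynkin diagram, so g ≅ B_2 ⊕ D_5 (dimension 10 + 45 = 55).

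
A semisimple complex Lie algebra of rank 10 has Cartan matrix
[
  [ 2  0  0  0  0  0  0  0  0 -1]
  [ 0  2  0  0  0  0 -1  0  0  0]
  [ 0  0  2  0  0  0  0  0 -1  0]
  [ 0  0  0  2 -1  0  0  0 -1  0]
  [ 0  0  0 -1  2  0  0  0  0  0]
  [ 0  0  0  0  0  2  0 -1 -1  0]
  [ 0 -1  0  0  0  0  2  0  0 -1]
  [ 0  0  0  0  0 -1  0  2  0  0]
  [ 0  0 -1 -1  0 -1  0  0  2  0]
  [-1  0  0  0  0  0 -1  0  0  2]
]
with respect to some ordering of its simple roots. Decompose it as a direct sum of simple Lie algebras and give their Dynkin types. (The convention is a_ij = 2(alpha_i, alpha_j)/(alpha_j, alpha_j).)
A_4 (sl(5)) + E_6

The diagram associated to this matrix has two connected components: the simple roots {alpha_1, alpha_2, alpha_7, alpha_10} form a chain of 4 nodes with single edges (A_4), and {alpha_3, alpha_4, alpha_5, alpha_6, alpha_8, alpha_9} form a chain of 5 nodes with one extra node attached to the third node from one end (E_6). A semisimple Lie algebra decomposes uniquely as the direct sum of simple ideals, one per connected component of its Dynkin diagram, so g ≅ A_4 ⊕ E_6 (dimension 24 + 78 = 102).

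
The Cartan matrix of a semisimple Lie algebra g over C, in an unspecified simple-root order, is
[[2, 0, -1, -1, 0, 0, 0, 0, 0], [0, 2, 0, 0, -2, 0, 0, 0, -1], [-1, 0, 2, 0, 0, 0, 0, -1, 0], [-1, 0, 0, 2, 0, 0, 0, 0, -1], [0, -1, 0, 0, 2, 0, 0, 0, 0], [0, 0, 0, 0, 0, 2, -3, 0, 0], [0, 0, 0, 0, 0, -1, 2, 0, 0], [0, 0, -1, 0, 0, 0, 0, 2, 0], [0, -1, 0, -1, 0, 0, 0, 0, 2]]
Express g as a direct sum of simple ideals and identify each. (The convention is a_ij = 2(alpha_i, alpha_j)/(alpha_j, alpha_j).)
The diagram associated to this matrix has two connected components: the simple roots {alpha_1, alpha_2, alpha_3, alpha_4, alpha_5, alpha_8, alpha_9} form a chain of 7 nodes with a double edge at one end; the terminal node there is the unique short simple root (B_7), and {alpha_6, alpha_7} form two nodes joined by a triple edge (G_2). A semisimple Lie algebra decomposes uniquely as the direct sum of simple ideals, one per connected component of its Dynkin diagram, so g ≅ B_7 ⊕ G_2 (dimension 105 + 14 = 119).

B_7 (so(15)) ⊕ G_2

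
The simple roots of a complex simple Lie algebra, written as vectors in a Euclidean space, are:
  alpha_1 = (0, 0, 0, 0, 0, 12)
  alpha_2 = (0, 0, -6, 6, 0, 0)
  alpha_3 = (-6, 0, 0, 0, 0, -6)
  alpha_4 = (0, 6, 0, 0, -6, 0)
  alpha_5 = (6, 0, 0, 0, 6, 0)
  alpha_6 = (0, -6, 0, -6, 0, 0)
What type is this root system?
Compute the Cartan integers a_ij = 2(alpha_i, alpha_j)/(alpha_j, alpha_j); the resulting 6x6 Cartan matrix is
[[2, 0, -2, 0, 0, 0], [0, 2, 0, 0, 0, -1], [-1, 0, 2, 0, -1, 0], [0, 0, 0, 2, -1, -1], [0, 0, -1, -1, 2, 0], [0, -1, 0, -1, 0, 2]].
The roots have two lengths (squared-length ratio 2:1); the short ones are alpha_{2,3,4,5,6}. The associated Dynkin diagram is a chain of 6 nodes with a double edge at one end; the terminal node there is the unique long simple root (C_6), so the type is C_6 (the algebra sp(12)).

C_6 (sp(12))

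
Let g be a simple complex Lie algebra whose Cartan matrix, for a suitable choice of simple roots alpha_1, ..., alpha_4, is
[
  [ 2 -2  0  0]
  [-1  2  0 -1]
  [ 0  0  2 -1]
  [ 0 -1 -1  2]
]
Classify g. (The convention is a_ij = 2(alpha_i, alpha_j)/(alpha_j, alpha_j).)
C_4

The matrix has rank 4 with 2's on the diagonal. Reading the off-diagonal entries as Dynkin edges (a single edge where a_ij = a_ji = -1; a double or triple edge where a_ij * a_ji = 2 or 3), the diagram is a chain of 4 nodes with a double edge at one end; the terminal node there is the unique long simple root (C_4). One simple-root ordering that puts it in standard form is (alpha_3, alpha_4, alpha_2, alpha_1). So the algebra is type C_4, i.e. sp(8).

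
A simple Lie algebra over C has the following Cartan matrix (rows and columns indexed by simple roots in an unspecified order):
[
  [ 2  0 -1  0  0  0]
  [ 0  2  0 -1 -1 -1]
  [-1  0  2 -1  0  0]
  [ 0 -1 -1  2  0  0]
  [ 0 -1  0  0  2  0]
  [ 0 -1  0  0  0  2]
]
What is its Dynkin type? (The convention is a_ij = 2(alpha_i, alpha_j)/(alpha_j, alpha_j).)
The matrix has rank 6 with 2's on the diagonal. Reading the off-diagonal entries as Dynkin edges (a single edge where a_ij = a_ji = -1; a double or triple edge where a_ij * a_ji = 2 or 3), the diagram is a chain of 4 nodes with a fork of two nodes at one end (D_6). One simple-root ordering that puts it in standard form is (alpha_1, alpha_3, alpha_4, alpha_2, alpha_5, alpha_6). So the algebra is type D_6, i.e. so(12).

D_6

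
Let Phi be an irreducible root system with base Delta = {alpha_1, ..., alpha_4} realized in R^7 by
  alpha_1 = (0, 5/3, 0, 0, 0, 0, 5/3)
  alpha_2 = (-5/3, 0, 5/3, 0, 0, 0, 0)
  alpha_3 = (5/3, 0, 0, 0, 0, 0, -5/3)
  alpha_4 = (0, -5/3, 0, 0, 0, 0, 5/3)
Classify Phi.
D_4 (so(8))

Compute the Cartan integers a_ij = 2(alpha_i, alpha_j)/(alpha_j, alpha_j); the resulting 4x4 Cartan matrix is
[[2, 0, -1, 0], [0, 2, -1, 0], [-1, -1, 2, -1], [0, 0, -1, 2]].
All simple roots have the same length, so the diagram is simply laced. The associated Dynkin diagram is a chain of 2 nodes with a fork of two nodes at one end (D_4), so the type is D_4 (the algebra so(8)).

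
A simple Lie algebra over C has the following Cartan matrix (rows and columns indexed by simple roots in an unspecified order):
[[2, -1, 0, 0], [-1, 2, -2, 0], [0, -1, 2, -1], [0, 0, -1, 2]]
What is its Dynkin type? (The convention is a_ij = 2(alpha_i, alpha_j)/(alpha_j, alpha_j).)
The matrix has rank 4 with 2's on the diagonal. Reading the off-diagonal entries as Dynkin edges (a single edge where a_ij = a_ji = -1; a double or triple edge where a_ij * a_ji = 2 or 3), the diagram is a chain of 4 nodes with a double edge between the middle two (F_4). One simple-root ordering that puts it in standard form is (alpha_1, alpha_2, alpha_3, alpha_4). So the algebra is type F_4.

F_4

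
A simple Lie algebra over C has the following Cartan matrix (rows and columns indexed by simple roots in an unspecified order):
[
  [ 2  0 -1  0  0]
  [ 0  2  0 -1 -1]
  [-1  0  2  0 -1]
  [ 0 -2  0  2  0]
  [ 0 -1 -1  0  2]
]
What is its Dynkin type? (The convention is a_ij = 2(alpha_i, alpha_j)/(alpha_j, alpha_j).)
type C_5

The matrix has rank 5 with 2's on the diagonal. Reading the off-diagonal entries as Dynkin edges (a single edge where a_ij = a_ji = -1; a double or triple edge where a_ij * a_ji = 2 or 3), the diagram is a chain of 5 nodes with a double edge at one end; the terminal node there is the unique long simple root (C_5). One simple-root ordering that puts it in standard form is (alpha_1, alpha_3, alpha_5, alpha_2, alpha_4). So the algebra is type C_5, i.e. sp(10).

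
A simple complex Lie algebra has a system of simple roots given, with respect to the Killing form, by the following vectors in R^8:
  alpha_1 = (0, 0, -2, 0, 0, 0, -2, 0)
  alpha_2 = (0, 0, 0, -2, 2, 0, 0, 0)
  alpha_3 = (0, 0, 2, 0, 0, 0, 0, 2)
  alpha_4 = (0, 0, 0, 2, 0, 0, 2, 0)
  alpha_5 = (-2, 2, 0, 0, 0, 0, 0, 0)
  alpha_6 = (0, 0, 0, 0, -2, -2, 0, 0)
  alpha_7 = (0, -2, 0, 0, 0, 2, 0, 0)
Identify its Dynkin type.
Compute the Cartan integers a_ij = 2(alpha_i, alpha_j)/(alpha_j, alpha_j); the resulting 7x7 Cartan matrix is
[[2, 0, -1, -1, 0, 0, 0], [0, 2, 0, -1, 0, -1, 0], [-1, 0, 2, 0, 0, 0, 0], [-1, -1, 0, 2, 0, 0, 0], [0, 0, 0, 0, 2, 0, -1], [0, -1, 0, 0, 0, 2, -1], [0, 0, 0, 0, -1, -1, 2]].
All simple roots have the same length, so the diagram is simply laced. The associated Dynkin diagram is a chain of 7 nodes with single edges (A_7), so the type is A_7 (the algebra sl(8)).

A7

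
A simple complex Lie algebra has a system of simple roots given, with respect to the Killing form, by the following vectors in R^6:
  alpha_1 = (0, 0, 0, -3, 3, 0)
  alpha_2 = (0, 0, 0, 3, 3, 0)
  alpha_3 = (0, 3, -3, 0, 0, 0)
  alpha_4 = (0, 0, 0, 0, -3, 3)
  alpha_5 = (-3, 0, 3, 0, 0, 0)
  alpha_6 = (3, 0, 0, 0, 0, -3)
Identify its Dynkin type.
D_6 (so(12))

Compute the Cartan integers a_ij = 2(alpha_i, alpha_j)/(alpha_j, alpha_j); the resulting 6x6 Cartan matrix is
[[2, 0, 0, -1, 0, 0], [0, 2, 0, -1, 0, 0], [0, 0, 2, 0, -1, 0], [-1, -1, 0, 2, 0, -1], [0, 0, -1, 0, 2, -1], [0, 0, 0, -1, -1, 2]].
All simple roots have the same length, so the diagram is simply laced. The associated Dynkin diagram is a chain of 4 nodes with a fork of two nodes at one end (D_6), so the type is D_6 (the algebra so(12)).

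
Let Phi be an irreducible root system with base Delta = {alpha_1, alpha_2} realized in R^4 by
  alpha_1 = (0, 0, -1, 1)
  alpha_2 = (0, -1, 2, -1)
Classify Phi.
G_2

Compute the Cartan integers a_ij = 2(alpha_i, alpha_j)/(alpha_j, alpha_j); the resulting 2x2 Cartan matrix is
[[2, -1], [-3, 2]].
The roots have two lengths (squared-length ratio 3:1); the short ones are alpha_{1}. The associated Dynkin diagram is two nodes joined by a triple edge (G_2), so the type is G_2.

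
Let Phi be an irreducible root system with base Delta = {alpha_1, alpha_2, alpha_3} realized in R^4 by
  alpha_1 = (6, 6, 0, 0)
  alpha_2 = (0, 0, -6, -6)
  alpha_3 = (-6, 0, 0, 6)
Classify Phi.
Compute the Cartan integers a_ij = 2(alpha_i, alpha_j)/(alpha_j, alpha_j); the resulting 3x3 Cartan matrix is
[[2, 0, -1], [0, 2, -1], [-1, -1, 2]].
All simple roots have the same length, so the diagram is simply laced. The associated Dynkin diagram is a chain of 3 nodes with single edges (A_3), so the type is A_3 (the algebra sl(4)).

type A_3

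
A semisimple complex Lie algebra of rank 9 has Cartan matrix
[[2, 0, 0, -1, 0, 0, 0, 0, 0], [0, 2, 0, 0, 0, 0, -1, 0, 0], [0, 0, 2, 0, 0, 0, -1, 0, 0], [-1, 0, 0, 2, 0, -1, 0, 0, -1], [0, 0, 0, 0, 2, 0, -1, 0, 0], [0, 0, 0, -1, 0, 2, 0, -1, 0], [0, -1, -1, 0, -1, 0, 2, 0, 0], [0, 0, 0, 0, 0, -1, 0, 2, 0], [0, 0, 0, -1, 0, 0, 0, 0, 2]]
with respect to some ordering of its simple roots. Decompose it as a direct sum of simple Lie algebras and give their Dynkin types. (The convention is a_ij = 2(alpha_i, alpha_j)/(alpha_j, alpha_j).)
D_4 (so(8)) ⊕ D_5 (so(10))

The diagram associated to this matrix has two connected components: the simple roots {alpha_2, alpha_3, alpha_5, alpha_7} form a chain of 2 nodes with a fork of two nodes at one end (D_4), and {alpha_1, alpha_4, alpha_6, alpha_8, alpha_9} form a chain of 3 nodes with a fork of two nodes at one end (D_5). A semisimple Lie algebra decomposes uniquely as the direct sum of simple ideals, one per connected component of its Dynkin diagram, so g ≅ D_4 ⊕ D_5 (dimension 28 + 45 = 73).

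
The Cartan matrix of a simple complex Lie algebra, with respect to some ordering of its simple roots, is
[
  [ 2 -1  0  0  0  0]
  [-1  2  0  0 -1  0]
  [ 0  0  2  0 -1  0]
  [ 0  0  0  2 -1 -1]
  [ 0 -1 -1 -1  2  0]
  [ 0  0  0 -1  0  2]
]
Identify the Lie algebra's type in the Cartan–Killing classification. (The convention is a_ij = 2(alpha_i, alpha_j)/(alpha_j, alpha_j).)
The matrix has rank 6 with 2's on the diagonal. Reading the off-diagonal entries as Dynkin edges (a single edge where a_ij = a_ji = -1; a double or triple edge where a_ij * a_ji = 2 or 3), the diagram is a chain of 5 nodes with one extra node attached to the third node from one end (E_6). One simple-root ordering that puts it in standard form is (alpha_6, alpha_3, alpha_4, alpha_5, alpha_2, alpha_1). So the algebra is type E_6.

E_6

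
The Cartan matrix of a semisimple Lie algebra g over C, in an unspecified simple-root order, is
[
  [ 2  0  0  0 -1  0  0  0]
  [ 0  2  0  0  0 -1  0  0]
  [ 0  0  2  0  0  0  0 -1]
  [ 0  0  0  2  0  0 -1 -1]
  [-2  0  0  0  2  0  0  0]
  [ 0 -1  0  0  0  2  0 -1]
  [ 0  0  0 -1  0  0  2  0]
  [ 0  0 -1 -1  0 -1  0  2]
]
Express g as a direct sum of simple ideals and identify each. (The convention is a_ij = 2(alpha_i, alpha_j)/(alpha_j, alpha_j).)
B_2 ⊕ E_6

The diagram associated to this matrix has two connected components: the simple roots {alpha_1, alpha_5} form a chain of 2 nodes with a double edge at one end; the terminal node there is the unique short simple root (B_2), and {alpha_2, alpha_3, alpha_4, alpha_6, alpha_7, alpha_8} form a chain of 5 nodes with one extra node attached to the third node from one end (E_6). A semisimple Lie algebra decomposes uniquely as the direct sum of simple ideals, one per connected component of its Dynkin diagram, so g ≅ B_2 ⊕ E_6 (dimension 10 + 78 = 88).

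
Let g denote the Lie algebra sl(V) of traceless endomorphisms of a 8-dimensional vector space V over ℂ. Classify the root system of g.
This is sl(8), which has dimension 8^2 - 1 = 63 and rank 8 - 1 = 7 (a Cartan subalgebra is the diagonal traceless matrices). In the classification of classical Lie algebras, the special linear algebra sl(n+1) has type A_n; here n = 7, so the Dynkin diagram is a chain of 7 nodes with single edges (A_7). Hence the type is A_7.

A7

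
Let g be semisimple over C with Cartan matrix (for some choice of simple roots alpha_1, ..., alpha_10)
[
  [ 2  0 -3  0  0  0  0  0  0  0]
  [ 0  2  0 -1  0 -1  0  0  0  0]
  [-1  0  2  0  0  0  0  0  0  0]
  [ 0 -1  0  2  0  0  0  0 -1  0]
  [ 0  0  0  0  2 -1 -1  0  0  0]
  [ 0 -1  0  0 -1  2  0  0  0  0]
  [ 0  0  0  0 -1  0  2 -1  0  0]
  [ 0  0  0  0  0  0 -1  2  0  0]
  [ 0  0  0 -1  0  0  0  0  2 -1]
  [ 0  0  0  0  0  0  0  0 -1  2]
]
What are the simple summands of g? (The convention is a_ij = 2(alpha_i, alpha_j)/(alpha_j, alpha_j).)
The diagram associated to this matrix has two connected components: the simple roots {alpha_2, alpha_4, alpha_5, alpha_6, alpha_7, alpha_8, alpha_9, alpha_10} form a chain of 8 nodes with single edges (A_8), and {alpha_1, alpha_3} form two nodes joined by a triple edge (G_2). A semisimple Lie algebra decomposes uniquely as the direct sum of simple ideals, one per connected component of its Dynkin diagram, so g ≅ A_8 ⊕ G_2 (dimension 80 + 14 = 94).

A8 ⊕ G2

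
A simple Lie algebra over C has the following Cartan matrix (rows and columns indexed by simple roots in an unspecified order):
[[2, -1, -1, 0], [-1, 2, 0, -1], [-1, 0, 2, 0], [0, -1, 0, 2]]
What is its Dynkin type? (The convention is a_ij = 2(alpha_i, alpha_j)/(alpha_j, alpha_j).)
A4

The matrix has rank 4 with 2's on the diagonal. Reading the off-diagonal entries as Dynkin edges (a single edge where a_ij = a_ji = -1; a double or triple edge where a_ij * a_ji = 2 or 3), the diagram is a chain of 4 nodes with single edges (A_4). One simple-root ordering that puts it in standard form is (alpha_4, alpha_2, alpha_1, alpha_3). So the algebra is type A_4, i.e. sl(5).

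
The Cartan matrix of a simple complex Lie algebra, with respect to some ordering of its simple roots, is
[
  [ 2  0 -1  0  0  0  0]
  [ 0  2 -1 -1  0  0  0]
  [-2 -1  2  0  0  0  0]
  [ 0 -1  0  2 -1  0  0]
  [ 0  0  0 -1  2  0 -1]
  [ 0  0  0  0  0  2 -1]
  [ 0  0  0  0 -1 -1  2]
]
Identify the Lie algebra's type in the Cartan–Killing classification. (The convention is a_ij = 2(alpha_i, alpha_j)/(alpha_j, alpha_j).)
The matrix has rank 7 with 2's on the diagonal. Reading the off-diagonal entries as Dynkin edges (a single edge where a_ij = a_ji = -1; a double or triple edge where a_ij * a_ji = 2 or 3), the diagram is a chain of 7 nodes with a double edge at one end; the terminal node there is the unique short simple root (B_7). One simple-root ordering that puts it in standard form is (alpha_6, alpha_7, alpha_5, alpha_4, alpha_2, alpha_3, alpha_1). So the algebra is type B_7, i.e. so(15).

type B_7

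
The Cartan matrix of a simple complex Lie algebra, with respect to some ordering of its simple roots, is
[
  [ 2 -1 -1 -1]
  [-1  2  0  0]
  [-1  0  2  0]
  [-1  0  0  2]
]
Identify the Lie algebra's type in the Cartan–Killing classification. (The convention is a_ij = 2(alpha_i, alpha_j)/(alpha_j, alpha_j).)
D4

The matrix has rank 4 with 2's on the diagonal. Reading the off-diagonal entries as Dynkin edges (a single edge where a_ij = a_ji = -1; a double or triple edge where a_ij * a_ji = 2 or 3), the diagram is a chain of 2 nodes with a fork of two nodes at one end (D_4). One simple-root ordering that puts it in standard form is (alpha_2, alpha_1, alpha_4, alpha_3). So the algebra is type D_4, i.e. so(8).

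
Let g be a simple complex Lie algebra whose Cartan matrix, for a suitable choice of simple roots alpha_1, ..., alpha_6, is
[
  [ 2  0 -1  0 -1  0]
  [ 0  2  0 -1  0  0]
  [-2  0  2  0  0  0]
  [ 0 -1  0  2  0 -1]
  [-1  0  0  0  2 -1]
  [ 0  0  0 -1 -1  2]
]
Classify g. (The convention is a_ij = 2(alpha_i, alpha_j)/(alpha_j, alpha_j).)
The matrix has rank 6 with 2's on the diagonal. Reading the off-diagonal entries as Dynkin edges (a single edge where a_ij = a_ji = -1; a double or triple edge where a_ij * a_ji = 2 or 3), the diagram is a chain of 6 nodes with a double edge at one end; the terminal node there is the unique long simple root (C_6). One simple-root ordering that puts it in standard form is (alpha_2, alpha_4, alpha_6, alpha_5, alpha_1, alpha_3). So the algebra is type C_6, i.e. sp(12).

type C_6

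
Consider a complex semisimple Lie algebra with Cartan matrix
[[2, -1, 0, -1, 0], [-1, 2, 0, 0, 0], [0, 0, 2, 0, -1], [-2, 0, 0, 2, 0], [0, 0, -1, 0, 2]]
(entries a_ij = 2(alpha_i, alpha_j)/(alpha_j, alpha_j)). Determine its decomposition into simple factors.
type A_2 + type C_3

The diagram associated to this matrix has two connected components: the simple roots {alpha_3, alpha_5} form a chain of 2 nodes with single edges (A_2), and {alpha_1, alpha_2, alpha_4} form a chain of 3 nodes with a double edge at one end; the terminal node there is the unique long simple root (C_3). A semisimple Lie algebra decomposes uniquely as the direct sum of simple ideals, one per connected component of its Dynkin diagram, so g ≅ A_2 ⊕ C_3 (dimension 8 + 21 = 29).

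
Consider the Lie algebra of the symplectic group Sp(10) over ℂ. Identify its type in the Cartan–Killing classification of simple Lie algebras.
type C_5

This is sp(10), which has dimension 10(10+1)/2 = 55 and rank 10/2 = 5. In the classification of classical Lie algebras, the symplectic algebra sp(2n) has type C_n; here n = 5, so the Dynkin diagram is a chain of 5 nodes with a double edge at one end; the terminal node there is the unique long simple root (C_5). Hence the type is C_5.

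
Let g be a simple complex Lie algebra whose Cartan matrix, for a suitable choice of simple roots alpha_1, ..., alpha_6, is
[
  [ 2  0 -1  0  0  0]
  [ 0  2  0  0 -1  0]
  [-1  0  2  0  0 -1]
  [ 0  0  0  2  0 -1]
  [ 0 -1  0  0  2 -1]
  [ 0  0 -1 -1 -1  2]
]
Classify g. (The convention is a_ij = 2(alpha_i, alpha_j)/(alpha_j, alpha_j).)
The matrix has rank 6 with 2's on the diagonal. Reading the off-diagonal entries as Dynkin edges (a single edge where a_ij = a_ji = -1; a double or triple edge where a_ij * a_ji = 2 or 3), the diagram is a chain of 5 nodes with one extra node attached to the third node from one end (E_6). One simple-root ordering that puts it in standard form is (alpha_1, alpha_4, alpha_3, alpha_6, alpha_5, alpha_2). So the algebra is type E_6.

type E_6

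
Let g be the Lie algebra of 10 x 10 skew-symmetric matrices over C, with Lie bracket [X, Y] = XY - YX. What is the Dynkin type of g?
This is so(10) with 10 even, which has dimension 10(10-1)/2 = 45 and rank 10/2 = 5. In the classification of classical Lie algebras, the orthogonal algebra so(2n) in an even number of variables has type D_n; here n = 5, so the Dynkin diagram is a chain of 3 nodes with a fork of two nodes at one end (D_5). Hence the type is D_5.

D_5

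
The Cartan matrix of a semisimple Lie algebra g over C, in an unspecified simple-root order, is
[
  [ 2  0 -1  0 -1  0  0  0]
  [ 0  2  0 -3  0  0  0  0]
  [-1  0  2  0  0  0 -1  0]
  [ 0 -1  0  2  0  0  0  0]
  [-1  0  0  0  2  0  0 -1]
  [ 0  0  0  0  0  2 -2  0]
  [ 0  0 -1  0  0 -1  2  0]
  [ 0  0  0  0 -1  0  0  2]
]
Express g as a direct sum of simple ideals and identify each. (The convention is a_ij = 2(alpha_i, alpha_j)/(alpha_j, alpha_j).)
C_6 ⊕ G_2

The diagram associated to this matrix has two connected components: the simple roots {alpha_1, alpha_3, alpha_5, alpha_6, alpha_7, alpha_8} form a chain of 6 nodes with a double edge at one end; the terminal node there is the unique long simple root (C_6), and {alpha_2, alpha_4} form two nodes joined by a triple edge (G_2). A semisimple Lie algebra decomposes uniquely as the direct sum of simple ideals, one per connected component of its Dynkin diagram, so g ≅ C_6 ⊕ G_2 (dimension 78 + 14 = 92).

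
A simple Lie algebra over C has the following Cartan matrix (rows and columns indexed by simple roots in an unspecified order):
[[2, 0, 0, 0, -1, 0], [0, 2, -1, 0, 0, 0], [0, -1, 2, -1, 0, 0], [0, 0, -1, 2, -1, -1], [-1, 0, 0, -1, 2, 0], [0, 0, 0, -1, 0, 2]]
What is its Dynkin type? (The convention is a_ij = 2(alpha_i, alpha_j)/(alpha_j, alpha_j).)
The matrix has rank 6 with 2's on the diagonal. Reading the off-diagonal entries as Dynkin edges (a single edge where a_ij = a_ji = -1; a double or triple edge where a_ij * a_ji = 2 or 3), the diagram is a chain of 5 nodes with one extra node attached to the third node from one end (E_6). One simple-root ordering that puts it in standard form is (alpha_2, alpha_6, alpha_3, alpha_4, alpha_5, alpha_1). So the algebra is type E_6.

E_6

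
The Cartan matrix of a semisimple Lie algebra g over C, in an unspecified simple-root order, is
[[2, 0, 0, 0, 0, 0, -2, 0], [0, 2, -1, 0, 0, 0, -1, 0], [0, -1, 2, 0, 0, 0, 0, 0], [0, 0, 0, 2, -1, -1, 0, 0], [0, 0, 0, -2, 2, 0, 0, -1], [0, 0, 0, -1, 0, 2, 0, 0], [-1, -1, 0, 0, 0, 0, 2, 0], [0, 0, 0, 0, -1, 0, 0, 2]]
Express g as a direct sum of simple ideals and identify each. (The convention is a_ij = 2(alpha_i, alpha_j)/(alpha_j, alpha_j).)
C_4 + F_4

The diagram associated to this matrix has two connected components: the simple roots {alpha_1, alpha_2, alpha_3, alpha_7} form a chain of 4 nodes with a double edge at one end; the terminal node there is the unique long simple root (C_4), and {alpha_4, alpha_5, alpha_6, alpha_8} form a chain of 4 nodes with a double edge between the middle two (F_4). A semisimple Lie algebra decomposes uniquely as the direct sum of simple ideals, one per connected component of its Dynkin diagram, so g ≅ C_4 ⊕ F_4 (dimension 36 + 52 = 88).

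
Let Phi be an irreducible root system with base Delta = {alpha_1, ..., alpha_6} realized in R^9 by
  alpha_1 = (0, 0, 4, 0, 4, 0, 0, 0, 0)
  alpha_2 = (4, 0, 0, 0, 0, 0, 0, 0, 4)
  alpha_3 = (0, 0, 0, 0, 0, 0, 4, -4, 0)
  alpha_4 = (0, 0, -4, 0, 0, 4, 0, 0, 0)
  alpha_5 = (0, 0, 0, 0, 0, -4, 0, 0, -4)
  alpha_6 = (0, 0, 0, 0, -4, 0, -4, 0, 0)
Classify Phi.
type A_6

Compute the Cartan integers a_ij = 2(alpha_i, alpha_j)/(alpha_j, alpha_j); the resulting 6x6 Cartan matrix is
[[2, 0, 0, -1, 0, -1], [0, 2, 0, 0, -1, 0], [0, 0, 2, 0, 0, -1], [-1, 0, 0, 2, -1, 0], [0, -1, 0, -1, 2, 0], [-1, 0, -1, 0, 0, 2]].
All simple roots have the same length, so the diagram is simply laced. The associated Dynkin diagram is a chain of 6 nodes with single edges (A_6), so the type is A_6 (the algebra sl(7)).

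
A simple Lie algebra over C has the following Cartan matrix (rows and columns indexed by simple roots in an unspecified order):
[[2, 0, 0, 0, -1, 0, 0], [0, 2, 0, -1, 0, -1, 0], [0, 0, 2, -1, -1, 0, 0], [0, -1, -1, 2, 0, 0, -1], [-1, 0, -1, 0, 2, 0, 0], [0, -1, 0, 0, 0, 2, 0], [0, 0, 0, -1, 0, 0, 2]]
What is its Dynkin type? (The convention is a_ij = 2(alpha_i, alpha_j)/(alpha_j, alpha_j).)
The matrix has rank 7 with 2's on the diagonal. Reading the off-diagonal entries as Dynkin edges (a single edge where a_ij = a_ji = -1; a double or triple edge where a_ij * a_ji = 2 or 3), the diagram is a chain of 6 nodes with one extra node attached to the third node from one end (E_7). One simple-root ordering that puts it in standard form is (alpha_6, alpha_7, alpha_2, alpha_4, alpha_3, alpha_5, alpha_1). So the algebra is type E_7.

type E_7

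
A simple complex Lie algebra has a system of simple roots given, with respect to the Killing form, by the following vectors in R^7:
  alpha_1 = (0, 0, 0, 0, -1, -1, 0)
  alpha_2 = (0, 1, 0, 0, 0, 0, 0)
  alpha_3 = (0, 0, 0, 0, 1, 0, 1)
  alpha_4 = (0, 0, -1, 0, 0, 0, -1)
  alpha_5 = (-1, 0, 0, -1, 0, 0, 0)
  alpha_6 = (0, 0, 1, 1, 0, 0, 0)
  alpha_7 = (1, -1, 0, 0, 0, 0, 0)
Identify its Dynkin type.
B_7 (so(15))

Compute the Cartan integers a_ij = 2(alpha_i, alpha_j)/(alpha_j, alpha_j); the resulting 7x7 Cartan matrix is
[[2, 0, -1, 0, 0, 0, 0], [0, 2, 0, 0, 0, 0, -1], [-1, 0, 2, -1, 0, 0, 0], [0, 0, -1, 2, 0, -1, 0], [0, 0, 0, 0, 2, -1, -1], [0, 0, 0, -1, -1, 2, 0], [0, -2, 0, 0, -1, 0, 2]].
The roots have two lengths (squared-length ratio 2:1); the short ones are alpha_{2}. The associated Dynkin diagram is a chain of 7 nodes with a double edge at one end; the terminal node there is the unique short simple root (B_7), so the type is B_7 (the algebra so(15)).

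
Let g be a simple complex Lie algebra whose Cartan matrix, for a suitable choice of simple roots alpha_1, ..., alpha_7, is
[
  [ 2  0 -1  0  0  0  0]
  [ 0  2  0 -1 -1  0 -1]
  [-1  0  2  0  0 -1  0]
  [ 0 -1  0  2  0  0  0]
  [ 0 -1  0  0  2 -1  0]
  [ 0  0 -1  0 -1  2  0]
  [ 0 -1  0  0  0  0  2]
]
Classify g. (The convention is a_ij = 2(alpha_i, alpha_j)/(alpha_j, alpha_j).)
The matrix has rank 7 with 2's on the diagonal. Reading the off-diagonal entries as Dynkin edges (a single edge where a_ij = a_ji = -1; a double or triple edge where a_ij * a_ji = 2 or 3), the diagram is a chain of 5 nodes with a fork of two nodes at one end (D_7). One simple-root ordering that puts it in standard form is (alpha_1, alpha_3, alpha_6, alpha_5, alpha_2, alpha_7, alpha_4). So the algebra is type D_7, i.e. so(14).

D_7 (so(14))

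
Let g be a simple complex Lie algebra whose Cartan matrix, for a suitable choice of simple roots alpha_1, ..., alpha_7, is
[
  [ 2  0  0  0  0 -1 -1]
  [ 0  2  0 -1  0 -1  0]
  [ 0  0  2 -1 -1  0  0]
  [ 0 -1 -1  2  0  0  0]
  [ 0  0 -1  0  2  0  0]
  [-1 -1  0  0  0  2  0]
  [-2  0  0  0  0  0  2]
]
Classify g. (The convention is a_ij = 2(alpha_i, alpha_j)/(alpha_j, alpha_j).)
C_7 (sp(14))

The matrix has rank 7 with 2's on the diagonal. Reading the off-diagonal entries as Dynkin edges (a single edge where a_ij = a_ji = -1; a double or triple edge where a_ij * a_ji = 2 or 3), the diagram is a chain of 7 nodes with a double edge at one end; the terminal node there is the unique long simple root (C_7). One simple-root ordering that puts it in standard form is (alpha_5, alpha_3, alpha_4, alpha_2, alpha_6, alpha_1, alpha_7). So the algebra is type C_7, i.e. sp(14).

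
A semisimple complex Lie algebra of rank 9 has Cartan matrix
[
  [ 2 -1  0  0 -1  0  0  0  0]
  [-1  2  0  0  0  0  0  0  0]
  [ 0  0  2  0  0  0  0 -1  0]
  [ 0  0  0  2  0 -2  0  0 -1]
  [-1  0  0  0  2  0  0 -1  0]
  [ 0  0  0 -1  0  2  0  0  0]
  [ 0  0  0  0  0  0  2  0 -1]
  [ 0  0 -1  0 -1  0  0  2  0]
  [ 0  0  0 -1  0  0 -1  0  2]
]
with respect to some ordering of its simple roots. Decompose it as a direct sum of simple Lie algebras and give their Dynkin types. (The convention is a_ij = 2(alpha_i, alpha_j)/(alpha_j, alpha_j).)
The diagram associated to this matrix has two connected components: the simple roots {alpha_1, alpha_2, alpha_3, alpha_5, alpha_8} form a chain of 5 nodes with single edges (A_5), and {alpha_4, alpha_6, alpha_7, alpha_9} form a chain of 4 nodes with a double edge at one end; the terminal node there is the unique short simple root (B_4). A semisimple Lie algebra decomposes uniquely as the direct sum of simple ideals, one per connected component of its Dynkin diagram, so g ≅ A_5 ⊕ B_4 (dimension 35 + 36 = 71).

A_5 + B_4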